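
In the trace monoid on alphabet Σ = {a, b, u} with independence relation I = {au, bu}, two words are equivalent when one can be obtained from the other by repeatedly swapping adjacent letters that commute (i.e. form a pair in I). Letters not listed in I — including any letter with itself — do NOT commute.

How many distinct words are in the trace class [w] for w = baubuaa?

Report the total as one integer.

21

0(b) covers ∅
1(a) covers 0:b
2(u) covers ∅
3(b) covers 1:a
4(u) covers 2:u
5(a) covers 3:b
6(a) covers 5:a
floor of heap: 0:b, 2:u
completions by unplaced set U, small U first (add the entries for U minus each lowest piece of U):
  |U|=1: {4}:1  {6}:1
  |U|=2: {2,4}:1  {4,6}:2  {5,6}:1
  |U|=3: {2,4,6}:3  {3,5,6}:1  {4,5,6}:3
  |U|=4: {1,3,5,6}:1  {2,4,5,6}:6  {3,4,5,6}:4
  |U|=5: {0,1,3,5,6}:1  {1,3,4,5,6}:5  {2,3,4,5,6}:10
  start at 0(b): 15
  start at 2(u): 6
sum over floor = 21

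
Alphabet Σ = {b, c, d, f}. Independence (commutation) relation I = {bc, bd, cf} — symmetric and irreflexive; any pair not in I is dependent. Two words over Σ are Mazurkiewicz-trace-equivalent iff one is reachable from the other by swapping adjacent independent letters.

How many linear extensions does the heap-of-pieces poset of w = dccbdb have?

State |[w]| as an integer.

15

0(d) covers ∅
1(c) covers 0:d
2(c) covers 1:c
3(b) covers ∅
4(d) covers 2:c
5(b) covers 3:b
floor of heap: 0:d, 3:b
completions by unplaced set U, small U first (add the entries for U minus each lowest piece of U):
  |U|=1: {4}:1  {5}:1
  |U|=2: {2,4}:1  {3,5}:1  {4,5}:2
  |U|=3: {1,2,4}:1  {2,4,5}:3  {3,4,5}:3
  |U|=4: {0,1,2,4}:1  {1,2,4,5}:4  {2,3,4,5}:6
  start at 0(d): 10
  start at 3(b): 5
sum over floor = 15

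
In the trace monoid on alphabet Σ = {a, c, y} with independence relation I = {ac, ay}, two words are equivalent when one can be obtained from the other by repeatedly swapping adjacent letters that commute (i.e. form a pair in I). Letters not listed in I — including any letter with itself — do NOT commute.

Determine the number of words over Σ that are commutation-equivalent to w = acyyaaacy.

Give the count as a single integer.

piece 0:a — minimal
piece 1:c — minimal
piece 2:y rests on {1:c}
piece 3:y rests on {2:y}
piece 4:a rests on {0:a}
piece 5:a rests on {4:a}
piece 6:a rests on {5:a}
piece 7:c rests on {3:y}
piece 8:y rests on {7:c}
minimal pieces: {0:a, 1:c}
ways to finish when only these pieces remain (= sum over removing one remaining piece with nothing left below it):
  1 left: {6}→1  {8}→1
  2 left: {5,6}→1  {6,8}→2  {7,8}→1
  3 left: {3,7,8}→1  {4,5,6}→1  {5,6,8}→3  {6,7,8}→3
  4 left: {0,4,5,6}→1  {2,3,7,8}→1  {3,6,7,8}→4  {4,5,6,8}→4  {5,6,7,8}→6
  5 left: {0,4,5,6,8}→5  {1,2,3,7,8}→1  {2,3,6,7,8}→5  {3,5,6,7,8}→10  {4,5,6,7,8}→10
  6 left: {0,4,5,6,7,8}→15  {1,2,3,6,7,8}→6  {2,3,5,6,7,8}→15  {3,4,5,6,7,8}→20
  7 left: {0,3,4,5,6,7,8}→35  {1,2,3,5,6,7,8}→21  {2,3,4,5,6,7,8}→35
  placing 0:a first → 56 extensions
  placing 1:c first → 70 extensions
total linear extensions = 126

126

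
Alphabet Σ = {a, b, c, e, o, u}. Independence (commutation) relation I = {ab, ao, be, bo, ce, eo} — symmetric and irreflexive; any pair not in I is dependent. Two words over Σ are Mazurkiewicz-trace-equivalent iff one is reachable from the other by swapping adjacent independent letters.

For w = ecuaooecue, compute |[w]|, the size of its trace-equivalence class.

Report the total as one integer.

18

0(e) covers ∅
1(c) covers ∅
2(u) covers 0:e, 1:c
3(a) covers 2:u
4(o) covers 2:u
5(o) covers 4:o
6(e) covers 3:a
7(c) covers 3:a, 5:o
8(u) covers 6:e, 7:c
9(e) covers 8:u
floor of heap: 0:e, 1:c
completions by unplaced set U, small U first (add the entries for U minus each lowest piece of U):
  |U|=1: {9}:1
  |U|=2: {8,9}:1
  |U|=3: {6,8,9}:1  {7,8,9}:1
  |U|=4: {5,7,8,9}:1  {6,7,8,9}:2
  |U|=5: {3,6,7,8,9}:2  {4,5,7,8,9}:1  {5,6,7,8,9}:3
  |U|=6: {3,5,6,7,8,9}:5  {4,5,6,7,8,9}:4
  |U|=7: {3,4,5,6,7,8,9}:9
  |U|=8: {2,3,4,5,6,7,8,9}:9
  start at 0(e): 9
  start at 1(c): 9
sum over floor = 18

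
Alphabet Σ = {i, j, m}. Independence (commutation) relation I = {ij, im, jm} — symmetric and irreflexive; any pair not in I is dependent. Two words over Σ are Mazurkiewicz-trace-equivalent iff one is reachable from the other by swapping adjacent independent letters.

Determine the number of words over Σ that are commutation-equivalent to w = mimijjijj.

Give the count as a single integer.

drop 0:m onto floor
drop 1:i onto floor
drop 2:m onto {0:m}
drop 3:i onto {1:i}
drop 4:j onto floor
drop 5:j onto {4:j}
drop 6:i onto {3:i}
drop 7:j onto {5:j}
drop 8:j onto {7:j}
ground layer = {0:m, 1:i, 4:j}
drop-orders for the pieces not yet dropped (sum over which currently-grounded one goes next):
  1 to go: {2} 1  {6} 1  {8} 1
  2 to go: {0,2} 1  {2,6} 2  {2,8} 2  {3,6} 1  {6,8} 2  {7,8} 1
  3 to go: {0,2,6} 3  {0,2,8} 3  {1,3,6} 1  {2,3,6} 3  {2,6,8} 6  {2,7,8} 3  {3,6,8} 3  {5,7,8} 1  {6,7,8} 3
  4 to go: {0,2,3,6} 6  {0,2,6,8} 12  {0,2,7,8} 6  {1,2,3,6} 4  {1,3,6,8} 4  {2,3,6,8} 12  {2,5,7,8} 4  {2,6,7,8} 12  {3,6,7,8} 6  {4,5,7,8} 1  {5,6,7,8} 4
  5 to go: {0,1,2,3,6} 10  {0,2,3,6,8} 30  {0,2,5,7,8} 10  {0,2,6,7,8} 30  {1,2,3,6,8} 20  {1,3,6,7,8} 10  {2,3,6,7,8} 30  {2,4,5,7,8} 5  {2,5,6,7,8} 20  {3,5,6,7,8} 10  {4,5,6,7,8} 5
  6 to go: {0,1,2,3,6,8} 60  {0,2,3,6,7,8} 90  {0,2,4,5,7,8} 15  {0,2,5,6,7,8} 60  {1,2,3,6,7,8} 60  {1,3,5,6,7,8} 20  {2,3,5,6,7,8} 60  {2,4,5,6,7,8} 30  {3,4,5,6,7,8} 15
  7 to go: {0,1,2,3,6,7,8} 210  {0,2,3,5,6,7,8} 210  {0,2,4,5,6,7,8} 105  {1,2,3,5,6,7,8} 140  {1,3,4,5,6,7,8} 35  {2,3,4,5,6,7,8} 105
  if 0:m drops first: 280 orders
  if 1:i drops first: 420 orders
  if 4:j drops first: 560 orders
heap linearizations: 1260

1260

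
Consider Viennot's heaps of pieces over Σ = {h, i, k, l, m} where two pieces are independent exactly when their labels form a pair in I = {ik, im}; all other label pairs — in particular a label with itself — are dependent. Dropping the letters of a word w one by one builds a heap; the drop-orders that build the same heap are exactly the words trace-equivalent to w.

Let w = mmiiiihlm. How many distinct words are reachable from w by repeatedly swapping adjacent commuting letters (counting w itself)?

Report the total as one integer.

15

#0=m has no predecessor
#1=m depends on [0:m]
#2=i has no predecessor
#3=i depends on [2:i]
#4=i depends on [3:i]
#5=i depends on [4:i]
#6=h depends on [1:m, 5:i]
#7=l depends on [6:h]
#8=m depends on [7:l]
sources: [0:m, 2:i]
N(rest) = Σ N(rest − s) over sources s of rest; N(one piece) = 1:
  size 1 → [8]=1
  size 2 → [7,8]=1
  size 3 → [6,7,8]=1
  size 4 → [1,6,7,8]=1  [5,6,7,8]=1
  size 5 → [0,1,6,7,8]=1  [1,5,6,7,8]=2  [4,5,6,7,8]=1
  size 6 → [0,1,5,6,7,8]=3  [1,4,5,6,7,8]=3  [3,4,5,6,7,8]=1
  size 7 → [0,1,4,5,6,7,8]=6  [1,3,4,5,6,7,8]=4  [2,3,4,5,6,7,8]=1
  first=0(m) contributes 5
  first=2(i) contributes 10
|[w]| = 15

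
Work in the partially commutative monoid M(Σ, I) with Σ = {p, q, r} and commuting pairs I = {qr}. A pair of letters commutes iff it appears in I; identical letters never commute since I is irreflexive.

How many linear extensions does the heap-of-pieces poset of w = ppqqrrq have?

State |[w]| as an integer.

10

#0=p has no predecessor
#1=p depends on [0:p]
#2=q depends on [1:p]
#3=q depends on [2:q]
#4=r depends on [1:p]
#5=r depends on [4:r]
#6=q depends on [3:q]
sources: [0:p]
N(rest) = Σ N(rest − s) over sources s of rest; N(one piece) = 1:
  size 1 → [5]=1  [6]=1
  size 2 → [3,6]=1  [4,5]=1  [5,6]=2
  size 3 → [2,3,6]=1  [3,5,6]=3  [4,5,6]=3
  size 4 → [2,3,5,6]=4  [3,4,5,6]=6
  size 5 → [2,3,4,5,6]=10
  first=0(p) contributes 10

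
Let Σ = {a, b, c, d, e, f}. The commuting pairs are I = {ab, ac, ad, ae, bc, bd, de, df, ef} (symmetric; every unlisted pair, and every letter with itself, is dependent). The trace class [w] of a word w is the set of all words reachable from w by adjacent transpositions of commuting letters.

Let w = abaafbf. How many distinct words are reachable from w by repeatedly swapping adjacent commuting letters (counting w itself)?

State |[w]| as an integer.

4

#0=a has no predecessor
#1=b has no predecessor
#2=a depends on [0:a]
#3=a depends on [2:a]
#4=f depends on [1:b, 3:a]
#5=b depends on [4:f]
#6=f depends on [5:b]
sources: [0:a, 1:b]
N(rest) = Σ N(rest − s) over sources s of rest; N(one piece) = 1:
  size 1 → [6]=1
  size 2 → [5,6]=1
  size 3 → [4,5,6]=1
  size 4 → [1,4,5,6]=1  [3,4,5,6]=1
  size 5 → [1,3,4,5,6]=2  [2,3,4,5,6]=1
  first=0(a) contributes 3
  first=1(b) contributes 1
|[w]| = 4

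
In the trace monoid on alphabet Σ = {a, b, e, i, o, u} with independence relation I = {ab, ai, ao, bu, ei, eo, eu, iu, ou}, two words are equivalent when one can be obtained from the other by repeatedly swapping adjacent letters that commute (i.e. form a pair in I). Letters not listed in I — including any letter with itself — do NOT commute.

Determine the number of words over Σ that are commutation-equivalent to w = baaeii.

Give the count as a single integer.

piece 0:b — minimal
piece 1:a — minimal
piece 2:a rests on {1:a}
piece 3:e rests on {0:b, 2:a}
piece 4:i rests on {0:b}
piece 5:i rests on {4:i}
minimal pieces: {0:b, 1:a}
ways to finish when only these pieces remain (= sum over removing one remaining piece with nothing left below it):
  1 left: {3}→1  {5}→1
  2 left: {2,3}→1  {3,5}→2  {4,5}→1
  3 left: {1,2,3}→1  {2,3,5}→3  {3,4,5}→3
  4 left: {0,3,4,5}→3  {1,2,3,5}→4  {2,3,4,5}→6
  placing 0:b first → 10 extensions
  placing 1:a first → 9 extensions
total linear extensions = 19

19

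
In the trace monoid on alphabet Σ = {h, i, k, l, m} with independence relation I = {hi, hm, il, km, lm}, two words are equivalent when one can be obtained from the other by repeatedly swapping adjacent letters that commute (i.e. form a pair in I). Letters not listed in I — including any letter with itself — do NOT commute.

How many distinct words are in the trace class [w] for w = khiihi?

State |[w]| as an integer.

piece 0:k — minimal
piece 1:h rests on {0:k}
piece 2:i rests on {0:k}
piece 3:i rests on {2:i}
piece 4:h rests on {1:h}
piece 5:i rests on {3:i}
minimal pieces: {0:k}
ways to finish when only these pieces remain (= sum over removing one remaining piece with nothing left below it):
  1 left: {4}→1  {5}→1
  2 left: {1,4}→1  {3,5}→1  {4,5}→2
  3 left: {1,4,5}→3  {2,3,5}→1  {3,4,5}→3
  4 left: {1,3,4,5}→6  {2,3,4,5}→4
  placing 0:k first → 10 extensions

10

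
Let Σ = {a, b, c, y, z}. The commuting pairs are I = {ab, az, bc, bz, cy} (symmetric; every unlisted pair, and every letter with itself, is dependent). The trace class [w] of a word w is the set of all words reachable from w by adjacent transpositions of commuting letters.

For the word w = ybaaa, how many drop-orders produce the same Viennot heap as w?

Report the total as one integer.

piece 0:y — minimal
piece 1:b rests on {0:y}
piece 2:a rests on {0:y}
piece 3:a rests on {2:a}
piece 4:a rests on {3:a}
minimal pieces: {0:y}
ways to finish when only these pieces remain (= sum over removing one remaining piece with nothing left below it):
  1 left: {1}→1  {4}→1
  2 left: {1,4}→2  {3,4}→1
  3 left: {1,3,4}→3  {2,3,4}→1
  placing 0:y first → 4 extensions

4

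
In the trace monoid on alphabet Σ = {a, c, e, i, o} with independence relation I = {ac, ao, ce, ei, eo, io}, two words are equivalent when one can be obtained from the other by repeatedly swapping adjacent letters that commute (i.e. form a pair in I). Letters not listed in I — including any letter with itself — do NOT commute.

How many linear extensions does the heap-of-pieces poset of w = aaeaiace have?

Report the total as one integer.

3

piece 0:a — minimal
piece 1:a rests on {0:a}
piece 2:e rests on {1:a}
piece 3:a rests on {2:e}
piece 4:i rests on {3:a}
piece 5:a rests on {4:i}
piece 6:c rests on {4:i}
piece 7:e rests on {5:a}
minimal pieces: {0:a}
ways to finish when only these pieces remain (= sum over removing one remaining piece with nothing left below it):
  1 left: {6}→1  {7}→1
  2 left: {5,7}→1  {6,7}→2
  3 left: {5,6,7}→3
  4 left: {4,5,6,7}→3
  5 left: {3,4,5,6,7}→3
  6 left: {2,3,4,5,6,7}→3
  placing 0:a first → 3 extensions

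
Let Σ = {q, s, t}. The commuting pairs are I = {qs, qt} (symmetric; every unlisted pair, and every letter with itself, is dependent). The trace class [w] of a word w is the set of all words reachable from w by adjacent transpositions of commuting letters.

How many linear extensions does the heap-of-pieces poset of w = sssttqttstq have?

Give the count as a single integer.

55

drop 0:s onto floor
drop 1:s onto {0:s}
drop 2:s onto {1:s}
drop 3:t onto {2:s}
drop 4:t onto {3:t}
drop 5:q onto floor
drop 6:t onto {4:t}
drop 7:t onto {6:t}
drop 8:s onto {7:t}
drop 9:t onto {8:s}
drop 10:q onto {5:q}
ground layer = {0:s, 5:q}
drop-orders for the pieces not yet dropped (sum over which currently-grounded one goes next):
  1 to go: {9} 1  {10} 1
  2 to go: {5,10} 1  {8,9} 1  {9,10} 2
  3 to go: {5,9,10} 3  {7,8,9} 1  {8,9,10} 3
  4 to go: {5,8,9,10} 6  {6,7,8,9} 1  {7,8,9,10} 4
  5 to go: {4,6,7,8,9} 1  {5,7,8,9,10} 10  {6,7,8,9,10} 5
  6 to go: {3,4,6,7,8,9} 1  {4,6,7,8,9,10} 6  {5,6,7,8,9,10} 15
  7 to go: {2,3,4,6,7,8,9} 1  {3,4,6,7,8,9,10} 7  {4,5,6,7,8,9,10} 21
  8 to go: {1,2,3,4,6,7,8,9} 1  {2,3,4,6,7,8,9,10} 8  {3,4,5,6,7,8,9,10} 28
  9 to go: {0,1,2,3,4,6,7,8,9} 1  {1,2,3,4,6,7,8,9,10} 9  {2,3,4,5,6,7,8,9,10} 36
  if 0:s drops first: 45 orders
  if 5:q drops first: 10 orders
heap linearizations: 55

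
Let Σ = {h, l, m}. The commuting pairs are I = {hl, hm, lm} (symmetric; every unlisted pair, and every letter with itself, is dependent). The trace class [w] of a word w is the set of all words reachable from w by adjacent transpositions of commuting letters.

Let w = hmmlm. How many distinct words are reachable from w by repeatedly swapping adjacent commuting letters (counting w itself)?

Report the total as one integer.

piece 0:h — minimal
piece 1:m — minimal
piece 2:m rests on {1:m}
piece 3:l — minimal
piece 4:m rests on {2:m}
minimal pieces: {0:h, 1:m, 3:l}
ways to finish when only these pieces remain (= sum over removing one remaining piece with nothing left below it):
  1 left: {0}→1  {3}→1  {4}→1
  2 left: {0,3}→2  {0,4}→2  {2,4}→1  {3,4}→2
  3 left: {0,2,4}→3  {0,3,4}→6  {1,2,4}→1  {2,3,4}→3
  placing 0:h first → 4 extensions
  placing 1:m first → 12 extensions
  placing 3:l first → 4 extensions
total linear extensions = 20

20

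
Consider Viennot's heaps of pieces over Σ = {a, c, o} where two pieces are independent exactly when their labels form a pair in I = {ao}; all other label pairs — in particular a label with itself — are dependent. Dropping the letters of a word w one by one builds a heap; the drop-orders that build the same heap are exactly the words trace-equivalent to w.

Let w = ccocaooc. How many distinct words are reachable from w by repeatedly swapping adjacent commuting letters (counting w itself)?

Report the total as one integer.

3

drop 0:c onto floor
drop 1:c onto {0:c}
drop 2:o onto {1:c}
drop 3:c onto {2:o}
drop 4:a onto {3:c}
drop 5:o onto {3:c}
drop 6:o onto {5:o}
drop 7:c onto {4:a, 6:o}
ground layer = {0:c}
drop-orders for the pieces not yet dropped (sum over which currently-grounded one goes next):
  1 to go: {7} 1
  2 to go: {4,7} 1  {6,7} 1
  3 to go: {4,6,7} 2  {5,6,7} 1
  4 to go: {4,5,6,7} 3
  5 to go: {3,4,5,6,7} 3
  6 to go: {2,3,4,5,6,7} 3
  if 0:c drops first: 3 orders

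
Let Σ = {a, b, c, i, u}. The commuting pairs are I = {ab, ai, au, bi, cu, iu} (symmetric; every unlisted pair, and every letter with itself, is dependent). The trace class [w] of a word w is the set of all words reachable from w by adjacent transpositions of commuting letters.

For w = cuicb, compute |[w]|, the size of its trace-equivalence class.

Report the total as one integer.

4

#0=c has no predecessor
#1=u has no predecessor
#2=i depends on [0:c]
#3=c depends on [2:i]
#4=b depends on [1:u, 3:c]
sources: [0:c, 1:u]
N(rest) = Σ N(rest − s) over sources s of rest; N(one piece) = 1:
  size 1 → [4]=1
  size 2 → [1,4]=1  [3,4]=1
  size 3 → [1,3,4]=2  [2,3,4]=1
  first=0(c) contributes 3
  first=1(u) contributes 1
|[w]| = 4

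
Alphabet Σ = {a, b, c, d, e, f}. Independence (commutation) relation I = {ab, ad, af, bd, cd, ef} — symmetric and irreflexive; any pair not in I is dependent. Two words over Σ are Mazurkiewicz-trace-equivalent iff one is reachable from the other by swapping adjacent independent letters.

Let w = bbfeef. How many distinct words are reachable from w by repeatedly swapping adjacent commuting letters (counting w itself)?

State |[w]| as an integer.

drop 0:b onto floor
drop 1:b onto {0:b}
drop 2:f onto {1:b}
drop 3:e onto {1:b}
drop 4:e onto {3:e}
drop 5:f onto {2:f}
ground layer = {0:b}
drop-orders for the pieces not yet dropped (sum over which currently-grounded one goes next):
  1 to go: {4} 1  {5} 1
  2 to go: {2,5} 1  {3,4} 1  {4,5} 2
  3 to go: {2,4,5} 3  {3,4,5} 3
  4 to go: {2,3,4,5} 6
  if 0:b drops first: 6 orders

6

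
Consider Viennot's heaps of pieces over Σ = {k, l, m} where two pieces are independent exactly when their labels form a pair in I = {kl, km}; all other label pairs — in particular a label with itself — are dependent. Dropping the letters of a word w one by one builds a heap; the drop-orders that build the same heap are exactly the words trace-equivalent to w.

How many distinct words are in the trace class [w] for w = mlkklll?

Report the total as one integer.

21

piece 0:m — minimal
piece 1:l rests on {0:m}
piece 2:k — minimal
piece 3:k rests on {2:k}
piece 4:l rests on {1:l}
piece 5:l rests on {4:l}
piece 6:l rests on {5:l}
minimal pieces: {0:m, 2:k}
ways to finish when only these pieces remain (= sum over removing one remaining piece with nothing left below it):
  1 left: {3}→1  {6}→1
  2 left: {2,3}→1  {3,6}→2  {5,6}→1
  3 left: {2,3,6}→3  {3,5,6}→3  {4,5,6}→1
  4 left: {1,4,5,6}→1  {2,3,5,6}→6  {3,4,5,6}→4
  5 left: {0,1,4,5,6}→1  {1,3,4,5,6}→5  {2,3,4,5,6}→10
  placing 0:m first → 15 extensions
  placing 2:k first → 6 extensions
total linear extensions = 21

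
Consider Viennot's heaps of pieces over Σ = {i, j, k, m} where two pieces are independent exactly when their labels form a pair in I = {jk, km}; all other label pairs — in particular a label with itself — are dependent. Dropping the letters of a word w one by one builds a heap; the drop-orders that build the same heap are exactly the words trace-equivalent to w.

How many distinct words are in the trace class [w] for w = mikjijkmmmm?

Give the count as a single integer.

piece 0:m — minimal
piece 1:i rests on {0:m}
piece 2:k rests on {1:i}
piece 3:j rests on {1:i}
piece 4:i rests on {2:k, 3:j}
piece 5:j rests on {4:i}
piece 6:k rests on {4:i}
piece 7:m rests on {5:j}
piece 8:m rests on {7:m}
piece 9:m rests on {8:m}
piece 10:m rests on {9:m}
minimal pieces: {0:m}
ways to finish when only these pieces remain (= sum over removing one remaining piece with nothing left below it):
  1 left: {6}→1  {10}→1
  2 left: {6,10}→2  {9,10}→1
  3 left: {6,9,10}→3  {8,9,10}→1
  4 left: {6,8,9,10}→4  {7,8,9,10}→1
  5 left: {5,7,8,9,10}→1  {6,7,8,9,10}→5
  6 left: {5,6,7,8,9,10}→6
  7 left: {4,5,6,7,8,9,10}→6
  8 left: {2,4,5,6,7,8,9,10}→6  {3,4,5,6,7,8,9,10}→6
  9 left: {2,3,4,5,6,7,8,9,10}→12
  placing 0:m first → 12 extensions

12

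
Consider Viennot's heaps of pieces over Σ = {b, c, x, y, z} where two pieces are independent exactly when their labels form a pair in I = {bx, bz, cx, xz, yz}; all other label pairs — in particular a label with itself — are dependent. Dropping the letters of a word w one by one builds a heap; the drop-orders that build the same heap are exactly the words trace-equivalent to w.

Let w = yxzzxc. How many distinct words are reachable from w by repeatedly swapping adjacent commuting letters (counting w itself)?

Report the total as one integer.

19

piece 0:y — minimal
piece 1:x rests on {0:y}
piece 2:z — minimal
piece 3:z rests on {2:z}
piece 4:x rests on {1:x}
piece 5:c rests on {0:y, 3:z}
minimal pieces: {0:y, 2:z}
ways to finish when only these pieces remain (= sum over removing one remaining piece with nothing left below it):
  1 left: {4}→1  {5}→1
  2 left: {1,4}→1  {3,5}→1  {4,5}→2
  3 left: {1,4,5}→3  {2,3,5}→1  {3,4,5}→3
  4 left: {0,1,4,5}→3  {1,3,4,5}→6  {2,3,4,5}→4
  placing 0:y first → 10 extensions
  placing 2:z first → 9 extensions
total linear extensions = 19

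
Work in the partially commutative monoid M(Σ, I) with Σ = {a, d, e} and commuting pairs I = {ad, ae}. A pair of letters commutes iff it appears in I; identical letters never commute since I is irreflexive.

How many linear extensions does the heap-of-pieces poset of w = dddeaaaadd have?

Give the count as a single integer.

210

piece 0:d — minimal
piece 1:d rests on {0:d}
piece 2:d rests on {1:d}
piece 3:e rests on {2:d}
piece 4:a — minimal
piece 5:a rests on {4:a}
piece 6:a rests on {5:a}
piece 7:a rests on {6:a}
piece 8:d rests on {3:e}
piece 9:d rests on {8:d}
minimal pieces: {0:d, 4:a}
ways to finish when only these pieces remain (= sum over removing one remaining piece with nothing left below it):
  1 left: {7}→1  {9}→1
  2 left: {6,7}→1  {7,9}→2  {8,9}→1
  3 left: {3,8,9}→1  {5,6,7}→1  {6,7,9}→3  {7,8,9}→3
  4 left: {2,3,8,9}→1  {3,7,8,9}→4  {4,5,6,7}→1  {5,6,7,9}→4  {6,7,8,9}→6
  5 left: {1,2,3,8,9}→1  {2,3,7,8,9}→5  {3,6,7,8,9}→10  {4,5,6,7,9}→5  {5,6,7,8,9}→10
  6 left: {0,1,2,3,8,9}→1  {1,2,3,7,8,9}→6  {2,3,6,7,8,9}→15  {3,5,6,7,8,9}→20  {4,5,6,7,8,9}→15
  7 left: {0,1,2,3,7,8,9}→7  {1,2,3,6,7,8,9}→21  {2,3,5,6,7,8,9}→35  {3,4,5,6,7,8,9}→35
  8 left: {0,1,2,3,6,7,8,9}→28  {1,2,3,5,6,7,8,9}→56  {2,3,4,5,6,7,8,9}→70
  placing 0:d first → 126 extensions
  placing 4:a first → 84 extensions
total linear extensions = 210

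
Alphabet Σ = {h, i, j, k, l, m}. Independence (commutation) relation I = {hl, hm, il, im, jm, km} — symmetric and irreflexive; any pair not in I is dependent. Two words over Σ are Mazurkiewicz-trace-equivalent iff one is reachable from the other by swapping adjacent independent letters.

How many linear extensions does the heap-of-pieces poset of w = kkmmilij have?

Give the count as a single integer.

31

0(k) covers ∅
1(k) covers 0:k
2(m) covers ∅
3(m) covers 2:m
4(i) covers 1:k
5(l) covers 1:k, 3:m
6(i) covers 4:i
7(j) covers 5:l, 6:i
floor of heap: 0:k, 2:m
completions by unplaced set U, small U first (add the entries for U minus each lowest piece of U):
  |U|=1: {7}:1
  |U|=2: {5,7}:1  {6,7}:1
  |U|=3: {3,5,7}:1  {4,6,7}:1  {5,6,7}:2
  |U|=4: {2,3,5,7}:1  {3,5,6,7}:3  {4,5,6,7}:3
  |U|=5: {1,4,5,6,7}:3  {2,3,5,6,7}:4  {3,4,5,6,7}:6
  |U|=6: {0,1,4,5,6,7}:3  {1,3,4,5,6,7}:9  {2,3,4,5,6,7}:10
  start at 0(k): 19
  start at 2(m): 12
sum over floor = 31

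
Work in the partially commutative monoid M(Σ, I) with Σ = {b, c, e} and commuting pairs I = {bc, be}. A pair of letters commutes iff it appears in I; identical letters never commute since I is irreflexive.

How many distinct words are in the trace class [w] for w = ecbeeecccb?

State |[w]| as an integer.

#0=e has no predecessor
#1=c depends on [0:e]
#2=b has no predecessor
#3=e depends on [1:c]
#4=e depends on [3:e]
#5=e depends on [4:e]
#6=c depends on [5:e]
#7=c depends on [6:c]
#8=c depends on [7:c]
#9=b depends on [2:b]
sources: [0:e, 2:b]
N(rest) = Σ N(rest − s) over sources s of rest; N(one piece) = 1:
  size 1 → [8]=1  [9]=1
  size 2 → [2,9]=1  [7,8]=1  [8,9]=2
  size 3 → [2,8,9]=3  [6,7,8]=1  [7,8,9]=3
  size 4 → [2,7,8,9]=6  [5,6,7,8]=1  [6,7,8,9]=4
  size 5 → [2,6,7,8,9]=10  [4,5,6,7,8]=1  [5,6,7,8,9]=5
  size 6 → [2,5,6,7,8,9]=15  [3,4,5,6,7,8]=1  [4,5,6,7,8,9]=6
  size 7 → [1,3,4,5,6,7,8]=1  [2,4,5,6,7,8,9]=21  [3,4,5,6,7,8,9]=7
  size 8 → [0,1,3,4,5,6,7,8]=1  [1,3,4,5,6,7,8,9]=8  [2,3,4,5,6,7,8,9]=28
  first=0(e) contributes 36
  first=2(b) contributes 9
|[w]| = 45

45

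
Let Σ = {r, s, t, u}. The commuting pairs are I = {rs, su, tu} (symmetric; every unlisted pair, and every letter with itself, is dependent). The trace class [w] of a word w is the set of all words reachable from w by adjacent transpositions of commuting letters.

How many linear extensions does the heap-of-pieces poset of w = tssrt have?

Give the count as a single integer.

drop 0:t onto floor
drop 1:s onto {0:t}
drop 2:s onto {1:s}
drop 3:r onto {0:t}
drop 4:t onto {2:s, 3:r}
ground layer = {0:t}
drop-orders for the pieces not yet dropped (sum over which currently-grounded one goes next):
  1 to go: {4} 1
  2 to go: {2,4} 1  {3,4} 1
  3 to go: {1,2,4} 1  {2,3,4} 2
  if 0:t drops first: 3 orders

3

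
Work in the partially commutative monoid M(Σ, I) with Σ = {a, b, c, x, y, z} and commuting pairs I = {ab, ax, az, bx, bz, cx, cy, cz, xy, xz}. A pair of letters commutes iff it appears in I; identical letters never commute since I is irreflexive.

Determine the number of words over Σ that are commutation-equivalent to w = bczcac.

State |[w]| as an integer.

6

drop 0:b onto floor
drop 1:c onto {0:b}
drop 2:z onto floor
drop 3:c onto {1:c}
drop 4:a onto {3:c}
drop 5:c onto {4:a}
ground layer = {0:b, 2:z}
drop-orders for the pieces not yet dropped (sum over which currently-grounded one goes next):
  1 to go: {2} 1  {5} 1
  2 to go: {2,5} 2  {4,5} 1
  3 to go: {2,4,5} 3  {3,4,5} 1
  4 to go: {1,3,4,5} 1  {2,3,4,5} 4
  if 0:b drops first: 5 orders
  if 2:z drops first: 1 orders
heap linearizations: 6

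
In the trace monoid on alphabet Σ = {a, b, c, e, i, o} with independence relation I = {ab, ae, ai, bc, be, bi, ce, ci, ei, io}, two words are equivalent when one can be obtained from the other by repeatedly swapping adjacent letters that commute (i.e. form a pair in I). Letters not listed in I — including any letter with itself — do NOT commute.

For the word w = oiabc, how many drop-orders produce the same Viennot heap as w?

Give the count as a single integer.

15

0(o) covers ∅
1(i) covers ∅
2(a) covers 0:o
3(b) covers 0:o
4(c) covers 2:a
floor of heap: 0:o, 1:i
completions by unplaced set U, small U first (add the entries for U minus each lowest piece of U):
  |U|=1: {1}:1  {3}:1  {4}:1
  |U|=2: {1,3}:2  {1,4}:2  {2,4}:1  {3,4}:2
  |U|=3: {1,2,4}:3  {1,3,4}:6  {2,3,4}:3
  start at 0(o): 12
  start at 1(i): 3
sum over floor = 15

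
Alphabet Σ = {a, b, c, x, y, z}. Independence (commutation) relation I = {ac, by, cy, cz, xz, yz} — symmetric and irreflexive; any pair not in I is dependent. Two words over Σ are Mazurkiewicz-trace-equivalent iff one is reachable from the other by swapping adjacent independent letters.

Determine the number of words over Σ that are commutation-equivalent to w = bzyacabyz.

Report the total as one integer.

0(b) covers ∅
1(z) covers 0:b
2(y) covers ∅
3(a) covers 1:z, 2:y
4(c) covers 0:b
5(a) covers 3:a
6(b) covers 4:c, 5:a
7(y) covers 5:a
8(z) covers 6:b
floor of heap: 0:b, 2:y
completions by unplaced set U, small U first (add the entries for U minus each lowest piece of U):
  |U|=1: {7}:1  {8}:1
  |U|=2: {6,8}:1  {7,8}:2
  |U|=3: {4,6,8}:1  {6,7,8}:3
  |U|=4: {4,6,7,8}:4  {5,6,7,8}:3
  |U|=5: {3,5,6,7,8}:3  {4,5,6,7,8}:7
  |U|=6: {1,3,5,6,7,8}:3  {2,3,5,6,7,8}:3  {3,4,5,6,7,8}:10
  |U|=7: {1,2,3,5,6,7,8}:6  {1,3,4,5,6,7,8}:13  {2,3,4,5,6,7,8}:13
  start at 0(b): 32
  start at 2(y): 13
sum over floor = 45

45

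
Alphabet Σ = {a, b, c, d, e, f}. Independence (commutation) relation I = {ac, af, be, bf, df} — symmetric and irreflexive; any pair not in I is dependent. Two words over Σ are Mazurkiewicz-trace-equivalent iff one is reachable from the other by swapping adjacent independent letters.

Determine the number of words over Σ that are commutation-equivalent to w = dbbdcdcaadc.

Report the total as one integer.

3

drop 0:d onto floor
drop 1:b onto {0:d}
drop 2:b onto {1:b}
drop 3:d onto {2:b}
drop 4:c onto {3:d}
drop 5:d onto {4:c}
drop 6:c onto {5:d}
drop 7:a onto {5:d}
drop 8:a onto {7:a}
drop 9:d onto {6:c, 8:a}
drop 10:c onto {9:d}
ground layer = {0:d}
drop-orders for the pieces not yet dropped (sum over which currently-grounded one goes next):
  1 to go: {10} 1
  2 to go: {9,10} 1
  3 to go: {6,9,10} 1  {8,9,10} 1
  4 to go: {6,8,9,10} 2  {7,8,9,10} 1
  5 to go: {6,7,8,9,10} 3
  6 to go: {5,6,7,8,9,10} 3
  7 to go: {4,5,6,7,8,9,10} 3
  8 to go: {3,4,5,6,7,8,9,10} 3
  9 to go: {2,3,4,5,6,7,8,9,10} 3
  if 0:d drops first: 3 orders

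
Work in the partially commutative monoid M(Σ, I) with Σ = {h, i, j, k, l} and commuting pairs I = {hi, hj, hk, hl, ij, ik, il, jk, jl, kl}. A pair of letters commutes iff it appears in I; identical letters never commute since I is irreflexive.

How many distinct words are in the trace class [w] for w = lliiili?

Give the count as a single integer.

piece 0:l — minimal
piece 1:l rests on {0:l}
piece 2:i — minimal
piece 3:i rests on {2:i}
piece 4:i rests on {3:i}
piece 5:l rests on {1:l}
piece 6:i rests on {4:i}
minimal pieces: {0:l, 2:i}
ways to finish when only these pieces remain (= sum over removing one remaining piece with nothing left below it):
  1 left: {5}→1  {6}→1
  2 left: {1,5}→1  {4,6}→1  {5,6}→2
  3 left: {0,1,5}→1  {1,5,6}→3  {3,4,6}→1  {4,5,6}→3
  4 left: {0,1,5,6}→4  {1,4,5,6}→6  {2,3,4,6}→1  {3,4,5,6}→4
  5 left: {0,1,4,5,6}→10  {1,3,4,5,6}→10  {2,3,4,5,6}→5
  placing 0:l first → 15 extensions
  placing 2:i first → 20 extensions
total linear extensions = 35

35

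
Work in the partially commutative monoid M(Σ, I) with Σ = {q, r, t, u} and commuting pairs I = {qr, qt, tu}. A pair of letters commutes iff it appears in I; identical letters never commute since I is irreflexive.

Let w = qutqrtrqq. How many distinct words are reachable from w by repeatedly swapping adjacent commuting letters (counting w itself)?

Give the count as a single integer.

75

piece 0:q — minimal
piece 1:u rests on {0:q}
piece 2:t — minimal
piece 3:q rests on {1:u}
piece 4:r rests on {1:u, 2:t}
piece 5:t rests on {4:r}
piece 6:r rests on {5:t}
piece 7:q rests on {3:q}
piece 8:q rests on {7:q}
minimal pieces: {0:q, 2:t}
ways to finish when only these pieces remain (= sum over removing one remaining piece with nothing left below it):
  1 left: {6}→1  {8}→1
  2 left: {5,6}→1  {6,8}→2  {7,8}→1
  3 left: {3,7,8}→1  {4,5,6}→1  {5,6,8}→3  {6,7,8}→3
  4 left: {2,4,5,6}→1  {3,6,7,8}→4  {4,5,6,8}→4  {5,6,7,8}→6
  5 left: {2,4,5,6,8}→5  {3,5,6,7,8}→10  {4,5,6,7,8}→10
  6 left: {2,4,5,6,7,8}→15  {3,4,5,6,7,8}→20
  7 left: {1,3,4,5,6,7,8}→20  {2,3,4,5,6,7,8}→35
  placing 0:q first → 55 extensions
  placing 2:t first → 20 extensions
total linear extensions = 75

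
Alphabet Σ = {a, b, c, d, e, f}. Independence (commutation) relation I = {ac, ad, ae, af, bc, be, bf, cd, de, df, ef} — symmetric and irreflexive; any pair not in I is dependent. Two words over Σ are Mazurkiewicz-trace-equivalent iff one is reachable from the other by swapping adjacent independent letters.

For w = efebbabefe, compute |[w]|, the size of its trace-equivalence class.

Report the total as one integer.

3150

#0=e has no predecessor
#1=f has no predecessor
#2=e depends on [0:e]
#3=b has no predecessor
#4=b depends on [3:b]
#5=a depends on [4:b]
#6=b depends on [5:a]
#7=e depends on [2:e]
#8=f depends on [1:f]
#9=e depends on [7:e]
sources: [0:e, 1:f, 3:b]
N(rest) = Σ N(rest − s) over sources s of rest; N(one piece) = 1:
  size 1 → [6]=1  [8]=1  [9]=1
  size 2 → [1,8]=1  [5,6]=1  [6,8]=2  [6,9]=2  [7,9]=1  [8,9]=2
  size 3 → [1,6,8]=3  [1,8,9]=3  [2,7,9]=1  [4,5,6]=1  [5,6,8]=3  [5,6,9]=3  [6,7,9]=3  [6,8,9]=6  [7,8,9]=3
  size 4 → [0,2,7,9]=1  [1,5,6,8]=6  [1,6,8,9]=12  [1,7,8,9]=6  [2,6,7,9]=4  [2,7,8,9]=4  [3,4,5,6]=1  [4,5,6,8]=4  [4,5,6,9]=4  [5,6,7,9]=6  [5,6,8,9]=12  [6,7,8,9]=12
  size 5 → [0,2,6,7,9]=5  [0,2,7,8,9]=5  [1,2,7,8,9]=10  [1,4,5,6,8]=10  [1,5,6,8,9]=30  [1,6,7,8,9]=30  [2,5,6,7,9]=10  [2,6,7,8,9]=20  [3,4,5,6,8]=5  [3,4,5,6,9]=5  [4,5,6,7,9]=10  [4,5,6,8,9]=20  [5,6,7,8,9]=30
  size 6 → [0,1,2,7,8,9]=15  [0,2,5,6,7,9]=15  [0,2,6,7,8,9]=30  [1,2,6,7,8,9]=60  [1,3,4,5,6,8]=15  [1,4,5,6,8,9]=60  [1,5,6,7,8,9]=90  [2,4,5,6,7,9]=20  [2,5,6,7,8,9]=60  [3,4,5,6,7,9]=15  [3,4,5,6,8,9]=30  [4,5,6,7,8,9]=60
  size 7 → [0,1,2,6,7,8,9]=105  [0,2,4,5,6,7,9]=35  [0,2,5,6,7,8,9]=105  [1,2,5,6,7,8,9]=210  [1,3,4,5,6,8,9]=105  [1,4,5,6,7,8,9]=210  [2,3,4,5,6,7,9]=35  [2,4,5,6,7,8,9]=140  [3,4,5,6,7,8,9]=105
  size 8 → [0,1,2,5,6,7,8,9]=420  [0,2,3,4,5,6,7,9]=70  [0,2,4,5,6,7,8,9]=280  [1,2,4,5,6,7,8,9]=560  [1,3,4,5,6,7,8,9]=420  [2,3,4,5,6,7,8,9]=280
  first=0(e) contributes 1260
  first=1(f) contributes 630
  first=3(b) contributes 1260
|[w]| = 3150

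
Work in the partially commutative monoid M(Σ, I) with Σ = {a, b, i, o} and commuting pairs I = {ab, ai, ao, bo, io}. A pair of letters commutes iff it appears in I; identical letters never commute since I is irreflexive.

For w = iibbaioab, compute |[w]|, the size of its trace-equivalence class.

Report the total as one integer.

252

piece 0:i — minimal
piece 1:i rests on {0:i}
piece 2:b rests on {1:i}
piece 3:b rests on {2:b}
piece 4:a — minimal
piece 5:i rests on {3:b}
piece 6:o — minimal
piece 7:a rests on {4:a}
piece 8:b rests on {5:i}
minimal pieces: {0:i, 4:a, 6:o}
ways to finish when only these pieces remain (= sum over removing one remaining piece with nothing left below it):
  1 left: {6}→1  {7}→1  {8}→1
  2 left: {4,7}→1  {5,8}→1  {6,7}→2  {6,8}→2  {7,8}→2
  3 left: {3,5,8}→1  {4,6,7}→3  {4,7,8}→3  {5,6,8}→3  {5,7,8}→3  {6,7,8}→6
  4 left: {2,3,5,8}→1  {3,5,6,8}→4  {3,5,7,8}→4  {4,5,7,8}→6  {4,6,7,8}→12  {5,6,7,8}→12
  5 left: {1,2,3,5,8}→1  {2,3,5,6,8}→5  {2,3,5,7,8}→5  {3,4,5,7,8}→10  {3,5,6,7,8}→20  {4,5,6,7,8}→30
  6 left: {0,1,2,3,5,8}→1  {1,2,3,5,6,8}→6  {1,2,3,5,7,8}→6  {2,3,4,5,7,8}→15  {2,3,5,6,7,8}→30  {3,4,5,6,7,8}→60
  7 left: {0,1,2,3,5,6,8}→7  {0,1,2,3,5,7,8}→7  {1,2,3,4,5,7,8}→21  {1,2,3,5,6,7,8}→42  {2,3,4,5,6,7,8}→105
  placing 0:i first → 168 extensions
  placing 4:a first → 56 extensions
  placing 6:o first → 28 extensions
total linear extensions = 252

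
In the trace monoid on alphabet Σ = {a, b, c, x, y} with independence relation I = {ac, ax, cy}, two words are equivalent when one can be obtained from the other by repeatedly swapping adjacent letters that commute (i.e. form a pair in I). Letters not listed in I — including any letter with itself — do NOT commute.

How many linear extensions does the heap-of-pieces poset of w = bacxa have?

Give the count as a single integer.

6

0(b) covers ∅
1(a) covers 0:b
2(c) covers 0:b
3(x) covers 2:c
4(a) covers 1:a
floor of heap: 0:b
completions by unplaced set U, small U first (add the entries for U minus each lowest piece of U):
  |U|=1: {3}:1  {4}:1
  |U|=2: {1,4}:1  {2,3}:1  {3,4}:2
  |U|=3: {1,3,4}:3  {2,3,4}:3
  start at 0(b): 6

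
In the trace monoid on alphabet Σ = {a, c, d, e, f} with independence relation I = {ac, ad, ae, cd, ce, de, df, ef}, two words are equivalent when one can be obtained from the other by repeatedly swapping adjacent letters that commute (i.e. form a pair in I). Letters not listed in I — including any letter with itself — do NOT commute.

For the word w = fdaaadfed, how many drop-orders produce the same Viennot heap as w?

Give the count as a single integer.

504

#0=f has no predecessor
#1=d has no predecessor
#2=a depends on [0:f]
#3=a depends on [2:a]
#4=a depends on [3:a]
#5=d depends on [1:d]
#6=f depends on [4:a]
#7=e has no predecessor
#8=d depends on [5:d]
sources: [0:f, 1:d, 7:e]
N(rest) = Σ N(rest − s) over sources s of rest; N(one piece) = 1:
  size 1 → [6]=1  [7]=1  [8]=1
  size 2 → [4,6]=1  [5,8]=1  [6,7]=2  [6,8]=2  [7,8]=2
  size 3 → [1,5,8]=1  [3,4,6]=1  [4,6,7]=3  [4,6,8]=3  [5,6,8]=3  [5,7,8]=3  [6,7,8]=6
  size 4 → [1,5,6,8]=4  [1,5,7,8]=4  [2,3,4,6]=1  [3,4,6,7]=4  [3,4,6,8]=4  [4,5,6,8]=6  [4,6,7,8]=12  [5,6,7,8]=12
  size 5 → [0,2,3,4,6]=1  [1,4,5,6,8]=10  [1,5,6,7,8]=20  [2,3,4,6,7]=5  [2,3,4,6,8]=5  [3,4,5,6,8]=10  [3,4,6,7,8]=20  [4,5,6,7,8]=30
  size 6 → [0,2,3,4,6,7]=6  [0,2,3,4,6,8]=6  [1,3,4,5,6,8]=20  [1,4,5,6,7,8]=60  [2,3,4,5,6,8]=15  [2,3,4,6,7,8]=30  [3,4,5,6,7,8]=60
  size 7 → [0,2,3,4,5,6,8]=21  [0,2,3,4,6,7,8]=42  [1,2,3,4,5,6,8]=35  [1,3,4,5,6,7,8]=140  [2,3,4,5,6,7,8]=105
  first=0(f) contributes 280
  first=1(d) contributes 168
  first=7(e) contributes 56
|[w]| = 504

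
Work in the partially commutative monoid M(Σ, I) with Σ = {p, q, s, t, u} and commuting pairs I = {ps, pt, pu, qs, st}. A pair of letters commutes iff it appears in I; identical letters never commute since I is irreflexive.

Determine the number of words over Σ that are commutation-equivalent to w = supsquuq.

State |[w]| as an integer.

7

drop 0:s onto floor
drop 1:u onto {0:s}
drop 2:p onto floor
drop 3:s onto {1:u}
drop 4:q onto {1:u, 2:p}
drop 5:u onto {3:s, 4:q}
drop 6:u onto {5:u}
drop 7:q onto {6:u}
ground layer = {0:s, 2:p}
drop-orders for the pieces not yet dropped (sum over which currently-grounded one goes next):
  1 to go: {7} 1
  2 to go: {6,7} 1
  3 to go: {5,6,7} 1
  4 to go: {3,5,6,7} 1  {4,5,6,7} 1
  5 to go: {2,4,5,6,7} 1  {3,4,5,6,7} 2
  6 to go: {1,3,4,5,6,7} 2  {2,3,4,5,6,7} 3
  if 0:s drops first: 5 orders
  if 2:p drops first: 2 orders
heap linearizations: 7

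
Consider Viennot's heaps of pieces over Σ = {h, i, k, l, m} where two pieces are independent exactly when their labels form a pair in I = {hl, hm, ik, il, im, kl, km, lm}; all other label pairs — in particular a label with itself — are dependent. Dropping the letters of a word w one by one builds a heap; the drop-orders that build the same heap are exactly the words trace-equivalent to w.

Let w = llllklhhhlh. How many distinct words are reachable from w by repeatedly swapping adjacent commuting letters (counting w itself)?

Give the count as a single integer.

462

#0=l has no predecessor
#1=l depends on [0:l]
#2=l depends on [1:l]
#3=l depends on [2:l]
#4=k has no predecessor
#5=l depends on [3:l]
#6=h depends on [4:k]
#7=h depends on [6:h]
#8=h depends on [7:h]
#9=l depends on [5:l]
#10=h depends on [8:h]
sources: [0:l, 4:k]
N(rest) = Σ N(rest − s) over sources s of rest; N(one piece) = 1:
  size 1 → [9]=1  [10]=1
  size 2 → [5,9]=1  [8,10]=1  [9,10]=2
  size 3 → [3,5,9]=1  [5,9,10]=3  [7,8,10]=1  [8,9,10]=3
  size 4 → [2,3,5,9]=1  [3,5,9,10]=4  [5,8,9,10]=6  [6,7,8,10]=1  [7,8,9,10]=4
  size 5 → [1,2,3,5,9]=1  [2,3,5,9,10]=5  [3,5,8,9,10]=10  [4,6,7,8,10]=1  [5,7,8,9,10]=10  [6,7,8,9,10]=5
  size 6 → [0,1,2,3,5,9]=1  [1,2,3,5,9,10]=6  [2,3,5,8,9,10]=15  [3,5,7,8,9,10]=20  [4,6,7,8,9,10]=6  [5,6,7,8,9,10]=15
  size 7 → [0,1,2,3,5,9,10]=7  [1,2,3,5,8,9,10]=21  [2,3,5,7,8,9,10]=35  [3,5,6,7,8,9,10]=35  [4,5,6,7,8,9,10]=21
  size 8 → [0,1,2,3,5,8,9,10]=28  [1,2,3,5,7,8,9,10]=56  [2,3,5,6,7,8,9,10]=70  [3,4,5,6,7,8,9,10]=56
  size 9 → [0,1,2,3,5,7,8,9,10]=84  [1,2,3,5,6,7,8,9,10]=126  [2,3,4,5,6,7,8,9,10]=126
  first=0(l) contributes 252
  first=4(k) contributes 210
|[w]| = 462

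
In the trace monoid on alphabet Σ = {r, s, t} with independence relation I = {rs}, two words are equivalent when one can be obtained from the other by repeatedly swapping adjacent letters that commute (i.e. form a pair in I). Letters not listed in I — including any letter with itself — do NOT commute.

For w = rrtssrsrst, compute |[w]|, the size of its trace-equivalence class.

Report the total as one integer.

#0=r has no predecessor
#1=r depends on [0:r]
#2=t depends on [1:r]
#3=s depends on [2:t]
#4=s depends on [3:s]
#5=r depends on [2:t]
#6=s depends on [4:s]
#7=r depends on [5:r]
#8=s depends on [6:s]
#9=t depends on [7:r, 8:s]
sources: [0:r]
N(rest) = Σ N(rest − s) over sources s of rest; N(one piece) = 1:
  size 1 → [9]=1
  size 2 → [7,9]=1  [8,9]=1
  size 3 → [5,7,9]=1  [6,8,9]=1  [7,8,9]=2
  size 4 → [4,6,8,9]=1  [5,7,8,9]=3  [6,7,8,9]=3
  size 5 → [3,4,6,8,9]=1  [4,6,7,8,9]=4  [5,6,7,8,9]=6
  size 6 → [3,4,6,7,8,9]=5  [4,5,6,7,8,9]=10
  size 7 → [3,4,5,6,7,8,9]=15
  size 8 → [2,3,4,5,6,7,8,9]=15
  first=0(r) contributes 15

15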